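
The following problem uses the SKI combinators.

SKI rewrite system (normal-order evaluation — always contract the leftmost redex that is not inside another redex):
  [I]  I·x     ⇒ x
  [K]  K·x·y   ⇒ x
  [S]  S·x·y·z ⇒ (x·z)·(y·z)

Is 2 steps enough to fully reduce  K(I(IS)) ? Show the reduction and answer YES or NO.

  start: K(I(IS))
  step 1: K(IS)
  step 2: KS

Answer: YES — reaches normal form KS in 2 ≤ 2 steps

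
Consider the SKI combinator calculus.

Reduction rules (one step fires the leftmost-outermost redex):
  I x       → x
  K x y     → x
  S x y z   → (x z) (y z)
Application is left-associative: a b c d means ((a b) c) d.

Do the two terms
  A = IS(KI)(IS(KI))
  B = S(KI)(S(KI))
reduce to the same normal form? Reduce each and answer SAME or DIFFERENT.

Answer: SAME — A ⇓ S(KI)(S(KI)), B ⇓ S(KI)(S(KI))

Derivation:
Term A:
  start: IS(KI)(IS(KI))
  [1] S(KI)(IS(KI))
  [2] S(KI)(S(KI))

Term B:
  start: S(KI)(S(KI))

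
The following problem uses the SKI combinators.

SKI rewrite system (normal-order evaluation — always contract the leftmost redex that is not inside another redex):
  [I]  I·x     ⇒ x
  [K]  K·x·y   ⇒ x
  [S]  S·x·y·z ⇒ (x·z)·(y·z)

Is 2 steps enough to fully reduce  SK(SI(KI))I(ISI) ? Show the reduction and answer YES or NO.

  start: SK(SI(KI))I(ISI)
  step 1: KI(SI(KI)I)(ISI)
  step 2: I(ISI)

Answer: NO — after 2 steps the term is I(ISI), not yet normal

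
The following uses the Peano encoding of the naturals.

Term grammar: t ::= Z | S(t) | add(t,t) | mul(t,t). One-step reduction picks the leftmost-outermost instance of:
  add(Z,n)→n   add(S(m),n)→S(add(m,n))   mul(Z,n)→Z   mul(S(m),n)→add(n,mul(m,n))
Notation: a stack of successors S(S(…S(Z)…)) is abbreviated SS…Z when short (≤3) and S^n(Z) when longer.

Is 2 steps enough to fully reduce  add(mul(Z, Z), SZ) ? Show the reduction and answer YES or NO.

  start: add(mul(Z, Z), SZ)
  [1] add(Z, SZ)
  [2] SZ

Answer: YES — reaches normal form SZ in 2 ≤ 2 steps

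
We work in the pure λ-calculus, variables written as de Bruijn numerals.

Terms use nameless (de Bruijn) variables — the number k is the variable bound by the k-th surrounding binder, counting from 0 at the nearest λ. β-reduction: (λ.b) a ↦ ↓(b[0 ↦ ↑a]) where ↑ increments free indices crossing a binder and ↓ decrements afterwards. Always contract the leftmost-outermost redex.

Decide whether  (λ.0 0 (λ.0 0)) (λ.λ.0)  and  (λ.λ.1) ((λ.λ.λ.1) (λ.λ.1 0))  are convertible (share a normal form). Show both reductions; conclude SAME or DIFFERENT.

Answer: DIFFERENT — A ⇓ λ.0 0, B ⇓ λ.λ.λ.1

Working:
Term A:
  start: (λ.0 0 (λ.0 0)) (λ.λ.0)
  step 1: (λ.λ.0) (λ.λ.0) (λ.0 0)
  step 2: (λ.0) (λ.0 0)
  step 3: λ.0 0

Term B:
  start: (λ.λ.1) ((λ.λ.λ.1) (λ.λ.1 0))
  step 1: λ.(λ.λ.λ.1) (λ.λ.1 0)
  step 2: λ.λ.λ.1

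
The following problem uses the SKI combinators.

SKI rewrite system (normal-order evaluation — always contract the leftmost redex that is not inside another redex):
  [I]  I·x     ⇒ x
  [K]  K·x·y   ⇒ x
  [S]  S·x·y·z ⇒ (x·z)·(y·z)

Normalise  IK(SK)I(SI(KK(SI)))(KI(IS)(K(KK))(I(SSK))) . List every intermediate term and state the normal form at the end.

  start: IK(SK)I(SI(KK(SI)))(KI(IS)(K(KK))(I(SSK)))
  step 1: K(SK)I(SI(KK(SI)))(KI(IS)(K(KK))(I(SSK)))
  step 2: SK(SI(KK(SI)))(KI(IS)(K(KK))(I(SSK)))
  step 3: K(KI(IS)(K(KK))(I(SSK)))(SI(KK(SI))(KI(IS)(K(KK))(I(SSK))))
  step 4: KI(IS)(K(KK))(I(SSK))
  step 5: I(K(KK))(I(SSK))
  step 6: K(KK)(I(SSK))
  step 7: KK

Answer: normal form = KK  (in 7 steps)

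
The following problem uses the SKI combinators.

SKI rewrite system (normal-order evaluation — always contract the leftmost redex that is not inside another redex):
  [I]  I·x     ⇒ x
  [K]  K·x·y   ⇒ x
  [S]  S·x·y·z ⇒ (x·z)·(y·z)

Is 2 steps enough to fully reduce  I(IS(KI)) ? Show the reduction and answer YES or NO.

Answer: YES — reaches normal form S(KI) in 2 ≤ 2 steps

Working:
  start: I(IS(KI))
  →1  IS(KI)
  →2  S(KI)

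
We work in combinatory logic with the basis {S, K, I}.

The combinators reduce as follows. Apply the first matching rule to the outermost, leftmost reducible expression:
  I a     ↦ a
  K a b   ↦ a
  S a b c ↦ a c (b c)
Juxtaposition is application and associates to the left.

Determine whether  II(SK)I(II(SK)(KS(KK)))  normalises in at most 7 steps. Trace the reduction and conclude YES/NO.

Answer: YES — reaches normal form SKS in 7 ≤ 7 steps

Working:
  start: II(SK)I(II(SK)(KS(KK)))
  →1  I(SK)I(II(SK)(KS(KK)))
  →2  SKI(II(SK)(KS(KK)))
  →3  K(II(SK)(KS(KK)))(I(II(SK)(KS(KK))))
  →4  II(SK)(KS(KK))
  →5  I(SK)(KS(KK))
  →6  SK(KS(KK))
  →7  SKS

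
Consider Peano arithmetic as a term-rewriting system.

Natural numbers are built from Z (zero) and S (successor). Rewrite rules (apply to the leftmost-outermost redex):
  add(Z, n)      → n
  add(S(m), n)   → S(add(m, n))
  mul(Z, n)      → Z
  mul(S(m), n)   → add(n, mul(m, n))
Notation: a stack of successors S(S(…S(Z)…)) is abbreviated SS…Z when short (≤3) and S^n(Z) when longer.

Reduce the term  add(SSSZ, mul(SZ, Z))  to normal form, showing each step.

  start: add(SSSZ, mul(SZ, Z))
  →1  S(add(SSZ, mul(SZ, Z)))
  →2  S(S(add(SZ, mul(SZ, Z))))
  →3  S(S(S(add(Z, mul(SZ, Z)))))
  →4  S(S(S(mul(SZ, Z))))
  →5  S(S(S(add(Z, mul(Z, Z)))))
  →6  S(S(S(mul(Z, Z))))
  →7  SSSZ

Answer: normal form = SSSZ  (in 7 steps)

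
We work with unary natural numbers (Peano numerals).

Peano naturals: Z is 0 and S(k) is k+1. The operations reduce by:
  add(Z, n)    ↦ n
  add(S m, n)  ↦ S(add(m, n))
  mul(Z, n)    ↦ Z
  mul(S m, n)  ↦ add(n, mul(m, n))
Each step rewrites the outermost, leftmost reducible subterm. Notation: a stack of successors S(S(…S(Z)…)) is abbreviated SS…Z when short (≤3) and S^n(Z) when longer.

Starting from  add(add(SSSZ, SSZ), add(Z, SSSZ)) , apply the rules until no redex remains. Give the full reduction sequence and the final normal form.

Answer: normal form = S^8(Z)  (in 11 steps)

Derivation:
  start: add(add(SSSZ, SSZ), add(Z, SSSZ))
  step 1: add(S(add(SSZ, SSZ)), add(Z, SSSZ))
  step 2: S(add(add(SSZ, SSZ), add(Z, SSSZ)))
  step 3: S(add(S(add(SZ, SSZ)), add(Z, SSSZ)))
  step 4: S(S(add(add(SZ, SSZ), add(Z, SSSZ))))
  step 5: S(S(add(S(add(Z, SSZ)), add(Z, SSSZ))))
  step 6: S(S(S(add(add(Z, SSZ), add(Z, SSSZ)))))
  step 7: S(S(S(add(SSZ, add(Z, SSSZ)))))
  step 8: S(S(S(S(add(SZ, add(Z, SSSZ))))))
  step 9: S(S(S(S(S(add(Z, add(Z, SSSZ)))))))
  step 10: S(S(S(S(S(add(Z, SSSZ))))))
  step 11: S^8(Z)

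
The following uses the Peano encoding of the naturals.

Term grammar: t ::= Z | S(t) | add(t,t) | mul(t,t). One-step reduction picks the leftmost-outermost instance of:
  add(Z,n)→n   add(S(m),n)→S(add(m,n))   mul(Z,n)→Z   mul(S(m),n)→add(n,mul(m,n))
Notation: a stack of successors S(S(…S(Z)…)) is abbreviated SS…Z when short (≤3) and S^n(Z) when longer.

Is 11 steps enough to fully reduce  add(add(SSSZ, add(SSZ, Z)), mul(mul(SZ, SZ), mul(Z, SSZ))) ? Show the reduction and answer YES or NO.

Answer: NO — after 11 steps the term is S(S(S(S(S(add(add(Z, Z), mul(mul(SZ, SZ), mul(Z, SSZ)))))))), not yet normal

Derivation:
  start: add(add(SSSZ, add(SSZ, Z)), mul(mul(SZ, SZ), mul(Z, SSZ)))
  step 1: add(S(add(SSZ, add(SSZ, Z))), mul(mul(SZ, SZ), mul(Z, SSZ)))
  step 2: S(add(add(SSZ, add(SSZ, Z)), mul(mul(SZ, SZ), mul(Z, SSZ))))
  step 3: S(add(S(add(SZ, add(SSZ, Z))), mul(mul(SZ, SZ), mul(Z, SSZ))))
  step 4: S(S(add(add(SZ, add(SSZ, Z)), mul(mul(SZ, SZ), mul(Z, SSZ)))))
  step 5: S(S(add(S(add(Z, add(SSZ, Z))), mul(mul(SZ, SZ), mul(Z, SSZ)))))
  step 6: S(S(S(add(add(Z, add(SSZ, Z)), mul(mul(SZ, SZ), mul(Z, SSZ))))))
  step 7: S(S(S(add(add(SSZ, Z), mul(mul(SZ, SZ), mul(Z, SSZ))))))
  step 8: S(S(S(add(S(add(SZ, Z)), mul(mul(SZ, SZ), mul(Z, SSZ))))))
  step 9: S(S(S(S(add(add(SZ, Z), mul(mul(SZ, SZ), mul(Z, SSZ)))))))
  step 10: S(S(S(S(add(S(add(Z, Z)), mul(mul(SZ, SZ), mul(Z, SSZ)))))))
  step 11: S(S(S(S(S(add(add(Z, Z), mul(mul(SZ, SZ), mul(Z, SSZ))))))))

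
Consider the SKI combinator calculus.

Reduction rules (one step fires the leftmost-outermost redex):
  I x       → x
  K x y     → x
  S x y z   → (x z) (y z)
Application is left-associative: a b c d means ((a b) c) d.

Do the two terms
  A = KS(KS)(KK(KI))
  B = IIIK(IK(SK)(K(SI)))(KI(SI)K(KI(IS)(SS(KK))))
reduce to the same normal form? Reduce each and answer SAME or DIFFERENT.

Answer: SAME — A ⇓ SK, B ⇓ SK

Derivation:
Term A:
  start: KS(KS)(KK(KI))
  [1] S(KK(KI))
  [2] SK

Term B:
  start: IIIK(IK(SK)(K(SI)))(KI(SI)K(KI(IS)(SS(KK))))
  [1] IIK(IK(SK)(K(SI)))(KI(SI)K(KI(IS)(SS(KK))))
  [2] IK(IK(SK)(K(SI)))(KI(SI)K(KI(IS)(SS(KK))))
  [3] K(IK(SK)(K(SI)))(KI(SI)K(KI(IS)(SS(KK))))
  [4] IK(SK)(K(SI))
  [5] K(SK)(K(SI))
  [6] SK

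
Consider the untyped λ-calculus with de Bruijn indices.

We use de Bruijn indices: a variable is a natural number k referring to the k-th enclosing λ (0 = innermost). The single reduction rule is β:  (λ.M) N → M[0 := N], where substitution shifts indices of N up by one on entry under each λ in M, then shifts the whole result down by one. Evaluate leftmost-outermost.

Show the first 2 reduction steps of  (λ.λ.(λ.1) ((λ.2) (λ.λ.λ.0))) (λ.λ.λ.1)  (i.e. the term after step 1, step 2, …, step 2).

  start: (λ.λ.(λ.1) ((λ.2) (λ.λ.λ.0))) (λ.λ.λ.1)
  step 1: λ.(λ.1) ((λ.λ.λ.λ.1) (λ.λ.λ.0))
  step 2: λ.0

Answer: after 2 steps: λ.0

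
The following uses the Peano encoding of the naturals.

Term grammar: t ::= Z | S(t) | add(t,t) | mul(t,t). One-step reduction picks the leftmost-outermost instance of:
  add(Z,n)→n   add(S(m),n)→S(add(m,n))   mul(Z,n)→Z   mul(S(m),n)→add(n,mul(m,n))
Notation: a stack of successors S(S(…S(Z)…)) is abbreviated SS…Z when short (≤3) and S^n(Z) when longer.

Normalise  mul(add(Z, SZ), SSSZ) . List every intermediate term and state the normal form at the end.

  start: mul(add(Z, SZ), SSSZ)
  →1  mul(SZ, SSSZ)
  →2  add(SSSZ, mul(Z, SSSZ))
  →3  S(add(SSZ, mul(Z, SSSZ)))
  →4  S(S(add(SZ, mul(Z, SSSZ))))
  →5  S(S(S(add(Z, mul(Z, SSSZ)))))
  →6  S(S(S(mul(Z, SSSZ))))
  →7  SSSZ

Answer: normal form = SSSZ  (in 7 steps)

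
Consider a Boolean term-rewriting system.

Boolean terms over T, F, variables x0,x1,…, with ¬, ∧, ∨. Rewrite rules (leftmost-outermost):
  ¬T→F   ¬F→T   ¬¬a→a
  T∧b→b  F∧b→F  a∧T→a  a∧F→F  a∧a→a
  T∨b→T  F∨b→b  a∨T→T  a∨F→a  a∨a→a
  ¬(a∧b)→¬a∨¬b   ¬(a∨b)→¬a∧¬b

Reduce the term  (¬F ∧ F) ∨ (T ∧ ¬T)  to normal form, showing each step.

Answer: normal form = F  (in 4 steps)

Working:
  start: (¬F ∧ F) ∨ (T ∧ ¬T)
  →1  F ∨ (T ∧ ¬T)
  →2  T ∧ ¬T
  →3  ¬T
  →4  F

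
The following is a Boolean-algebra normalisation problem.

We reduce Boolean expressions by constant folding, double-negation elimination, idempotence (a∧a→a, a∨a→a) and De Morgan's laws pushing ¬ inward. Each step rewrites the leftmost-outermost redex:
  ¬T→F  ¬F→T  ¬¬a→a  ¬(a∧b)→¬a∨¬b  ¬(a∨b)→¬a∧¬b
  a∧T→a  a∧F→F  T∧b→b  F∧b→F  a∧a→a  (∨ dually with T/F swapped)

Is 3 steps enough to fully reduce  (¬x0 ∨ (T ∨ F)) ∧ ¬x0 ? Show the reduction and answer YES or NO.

Answer: YES — reaches normal form ¬x0 in 3 ≤ 3 steps

Reduction:
  start: (¬x0 ∨ (T ∨ F)) ∧ ¬x0
  step 1: (¬x0 ∨ T) ∧ ¬x0
  step 2: T ∧ ¬x0
  step 3: ¬x0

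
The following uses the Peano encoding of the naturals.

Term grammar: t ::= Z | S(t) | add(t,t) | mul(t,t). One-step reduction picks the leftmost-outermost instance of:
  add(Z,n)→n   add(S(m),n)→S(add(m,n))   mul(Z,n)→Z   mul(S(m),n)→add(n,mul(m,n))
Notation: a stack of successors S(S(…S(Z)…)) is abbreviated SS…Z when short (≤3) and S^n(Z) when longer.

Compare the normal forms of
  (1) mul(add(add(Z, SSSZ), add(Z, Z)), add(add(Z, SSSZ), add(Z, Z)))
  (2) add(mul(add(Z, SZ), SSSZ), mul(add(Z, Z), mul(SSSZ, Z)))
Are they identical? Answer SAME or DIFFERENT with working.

Term A:
  start: mul(add(add(Z, SSSZ), add(Z, Z)), add(add(Z, SSSZ), add(Z, Z)))
  [1] mul(add(SSSZ, add(Z, Z)), add(add(Z, SSSZ), add(Z, Z)))
  [2] mul(S(add(SSZ, add(Z, Z))), add(add(Z, SSSZ), add(Z, Z)))
  [3] add(add(add(Z, SSSZ), add(Z, Z)), mul(add(SSZ, add(Z, Z)), add(add(Z, SSSZ), add(Z, Z))))
  [4] add(add(SSSZ, add(Z, Z)), mul(add(SSZ, add(Z, Z)), add(add(Z, SSSZ), add(Z, Z))))
  [5] add(S(add(SSZ, add(Z, Z))), mul(add(SSZ, add(Z, Z)), add(add(Z, SSSZ), add(Z, Z))))
  [6] S(add(add(SSZ, add(Z, Z)), mul(add(SSZ, add(Z, Z)), add(add(Z, SSSZ), add(Z, Z)))))
  [7] S(add(S(add(SZ, add(Z, Z))), mul(add(SSZ, add(Z, Z)), add(add(Z, SSSZ), add(Z, Z)))))
  [8] S(S(add(add(SZ, add(Z, Z)), mul(add(SSZ, add(Z, Z)), add(add(Z, SSSZ), add(Z, Z))))))
  [9] S(S(add(S(add(Z, add(Z, Z))), mul(add(SSZ, add(Z, Z)), add(add(Z, SSSZ), add(Z, Z))))))
  [10] S(S(S(add(add(Z, add(Z, Z)), mul(add(SSZ, add(Z, Z)), add(add(Z, SSSZ), add(Z, Z)))))))
  [11] S(S(S(add(add(Z, Z), mul(add(SSZ, add(Z, Z)), add(add(Z, SSSZ), add(Z, Z)))))))
  [12] S(S(S(add(Z, mul(add(SSZ, add(Z, Z)), add(add(Z, SSSZ), add(Z, Z)))))))
  [13] S(S(S(mul(add(SSZ, add(Z, Z)), add(add(Z, SSSZ), add(Z, Z))))))
  [14] S(S(S(mul(S(add(SZ, add(Z, Z))), add(add(Z, SSSZ), add(Z, Z))))))
  [15] S(S(S(add(add(add(Z, SSSZ), add(Z, Z)), mul(add(SZ, add(Z, Z)), add(add(Z, SSSZ), add(Z, Z)))))))
  [16] S(S(S(add(add(SSSZ, add(Z, Z)), mul(add(SZ, add(Z, Z)), add(add(Z, SSSZ), add(Z, Z)))))))
  [17] S(S(S(add(S(add(SSZ, add(Z, Z))), mul(add(SZ, add(Z, Z)), add(add(Z, SSSZ), add(Z, Z)))))))
  [18] S(S(S(S(add(add(SSZ, add(Z, Z)), mul(add(SZ, add(Z, Z)), add(add(Z, SSSZ), add(Z, Z))))))))
  [19] S(S(S(S(add(S(add(SZ, add(Z, Z))), mul(add(SZ, add(Z, Z)), add(add(Z, SSSZ), add(Z, Z))))))))
  [20] S(S(S(S(S(add(add(SZ, add(Z, Z)), mul(add(SZ, add(Z, Z)), add(add(Z, SSSZ), add(Z, Z)))))))))
  [21] S(S(S(S(S(add(S(add(Z, add(Z, Z))), mul(add(SZ, add(Z, Z)), add(add(Z, SSSZ), add(Z, Z)))))))))
  [22] S(S(S(S(S(S(add(add(Z, add(Z, Z)), mul(add(SZ, add(Z, Z)), add(add(Z, SSSZ), add(Z, Z))))))))))
  [23] S(S(S(S(S(S(add(add(Z, Z), mul(add(SZ, add(Z, Z)), add(add(Z, SSSZ), add(Z, Z))))))))))
  [24] S(S(S(S(S(S(add(Z, mul(add(SZ, add(Z, Z)), add(add(Z, SSSZ), add(Z, Z))))))))))
  [25] S(S(S(S(S(S(mul(add(SZ, add(Z, Z)), add(add(Z, SSSZ), add(Z, Z)))))))))
  [26] S(S(S(S(S(S(mul(S(add(Z, add(Z, Z))), add(add(Z, SSSZ), add(Z, Z)))))))))
  [27] S(S(S(S(S(S(add(add(add(Z, SSSZ), add(Z, Z)), mul(add(Z, add(Z, Z)), add(add(Z, SSSZ), add(Z, Z))))))))))
  [28] S(S(S(S(S(S(add(add(SSSZ, add(Z, Z)), mul(add(Z, add(Z, Z)), add(add(Z, SSSZ), add(Z, Z))))))))))
  [29] S(S(S(S(S(S(add(S(add(SSZ, add(Z, Z))), mul(add(Z, add(Z, Z)), add(add(Z, SSSZ), add(Z, Z))))))))))
  [30] S(S(S(S(S(S(S(add(add(SSZ, add(Z, Z)), mul(add(Z, add(Z, Z)), add(add(Z, SSSZ), add(Z, Z)))))))))))
  [31] S(S(S(S(S(S(S(add(S(add(SZ, add(Z, Z))), mul(add(Z, add(Z, Z)), add(add(Z, SSSZ), add(Z, Z)))))))))))
  [32] S(S(S(S(S(S(S(S(add(add(SZ, add(Z, Z)), mul(add(Z, add(Z, Z)), add(add(Z, SSSZ), add(Z, Z))))))))))))
  [33] S(S(S(S(S(S(S(S(add(S(add(Z, add(Z, Z))), mul(add(Z, add(Z, Z)), add(add(Z, SSSZ), add(Z, Z))))))))))))
  [34] S(S(S(S(S(S(S(S(S(add(add(Z, add(Z, Z)), mul(add(Z, add(Z, Z)), add(add(Z, SSSZ), add(Z, Z)))))))))))))
  [35] S(S(S(S(S(S(S(S(S(add(add(Z, Z), mul(add(Z, add(Z, Z)), add(add(Z, SSSZ), add(Z, Z)))))))))))))
  [36] S(S(S(S(S(S(S(S(S(add(Z, mul(add(Z, add(Z, Z)), add(add(Z, SSSZ), add(Z, Z)))))))))))))
  [37] S(S(S(S(S(S(S(S(S(mul(add(Z, add(Z, Z)), add(add(Z, SSSZ), add(Z, Z))))))))))))
  [38] S(S(S(S(S(S(S(S(S(mul(add(Z, Z), add(add(Z, SSSZ), add(Z, Z))))))))))))
  [39] S(S(S(S(S(S(S(S(S(mul(Z, add(add(Z, SSSZ), add(Z, Z))))))))))))
  [40] S^9(Z)

Term B:
  start: add(mul(add(Z, SZ), SSSZ), mul(add(Z, Z), mul(SSSZ, Z)))
  [1] add(mul(SZ, SSSZ), mul(add(Z, Z), mul(SSSZ, Z)))
  [2] add(add(SSSZ, mul(Z, SSSZ)), mul(add(Z, Z), mul(SSSZ, Z)))
  [3] add(S(add(SSZ, mul(Z, SSSZ))), mul(add(Z, Z), mul(SSSZ, Z)))
  [4] S(add(add(SSZ, mul(Z, SSSZ)), mul(add(Z, Z), mul(SSSZ, Z))))
  [5] S(add(S(add(SZ, mul(Z, SSSZ))), mul(add(Z, Z), mul(SSSZ, Z))))
  [6] S(S(add(add(SZ, mul(Z, SSSZ)), mul(add(Z, Z), mul(SSSZ, Z)))))
  [7] S(S(add(S(add(Z, mul(Z, SSSZ))), mul(add(Z, Z), mul(SSSZ, Z)))))
  [8] S(S(S(add(add(Z, mul(Z, SSSZ)), mul(add(Z, Z), mul(SSSZ, Z))))))
  [9] S(S(S(add(mul(Z, SSSZ), mul(add(Z, Z), mul(SSSZ, Z))))))
  [10] S(S(S(add(Z, mul(add(Z, Z), mul(SSSZ, Z))))))
  [11] S(S(S(mul(add(Z, Z), mul(SSSZ, Z)))))
  [12] S(S(S(mul(Z, mul(SSSZ, Z)))))
  [13] SSSZ

Answer: DIFFERENT — A ⇓ S^9(Z), B ⇓ SSSZ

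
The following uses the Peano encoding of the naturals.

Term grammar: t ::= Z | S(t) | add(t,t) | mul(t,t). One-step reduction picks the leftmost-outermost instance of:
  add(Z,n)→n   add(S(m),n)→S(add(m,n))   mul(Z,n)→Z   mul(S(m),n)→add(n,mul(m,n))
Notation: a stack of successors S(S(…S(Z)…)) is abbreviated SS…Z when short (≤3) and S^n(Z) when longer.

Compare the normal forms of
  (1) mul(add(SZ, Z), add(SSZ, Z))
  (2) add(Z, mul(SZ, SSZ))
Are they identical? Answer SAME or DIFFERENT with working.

Answer: SAME — A ⇓ SSZ, B ⇓ SSZ

Derivation:
Term A:
  start: mul(add(SZ, Z), add(SSZ, Z))
  step 1: mul(S(add(Z, Z)), add(SSZ, Z))
  step 2: add(add(SSZ, Z), mul(add(Z, Z), add(SSZ, Z)))
  step 3: add(S(add(SZ, Z)), mul(add(Z, Z), add(SSZ, Z)))
  step 4: S(add(add(SZ, Z), mul(add(Z, Z), add(SSZ, Z))))
  step 5: S(add(S(add(Z, Z)), mul(add(Z, Z), add(SSZ, Z))))
  step 6: S(S(add(add(Z, Z), mul(add(Z, Z), add(SSZ, Z)))))
  step 7: S(S(add(Z, mul(add(Z, Z), add(SSZ, Z)))))
  step 8: S(S(mul(add(Z, Z), add(SSZ, Z))))
  step 9: S(S(mul(Z, add(SSZ, Z))))
  step 10: SSZ

Term B:
  start: add(Z, mul(SZ, SSZ))
  step 1: mul(SZ, SSZ)
  step 2: add(SSZ, mul(Z, SSZ))
  step 3: S(add(SZ, mul(Z, SSZ)))
  step 4: S(S(add(Z, mul(Z, SSZ))))
  step 5: S(S(mul(Z, SSZ)))
  step 6: SSZ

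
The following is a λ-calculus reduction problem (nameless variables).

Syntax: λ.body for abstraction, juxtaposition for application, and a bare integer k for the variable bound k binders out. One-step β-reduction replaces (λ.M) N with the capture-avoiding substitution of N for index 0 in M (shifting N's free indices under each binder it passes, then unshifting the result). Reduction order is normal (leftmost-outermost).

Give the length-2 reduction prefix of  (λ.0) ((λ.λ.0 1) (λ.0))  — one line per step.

Answer: after 2 steps: λ.0 (λ.0)

Working:
  start: (λ.0) ((λ.λ.0 1) (λ.0))
  step 1: (λ.λ.0 1) (λ.0)
  step 2: λ.0 (λ.0)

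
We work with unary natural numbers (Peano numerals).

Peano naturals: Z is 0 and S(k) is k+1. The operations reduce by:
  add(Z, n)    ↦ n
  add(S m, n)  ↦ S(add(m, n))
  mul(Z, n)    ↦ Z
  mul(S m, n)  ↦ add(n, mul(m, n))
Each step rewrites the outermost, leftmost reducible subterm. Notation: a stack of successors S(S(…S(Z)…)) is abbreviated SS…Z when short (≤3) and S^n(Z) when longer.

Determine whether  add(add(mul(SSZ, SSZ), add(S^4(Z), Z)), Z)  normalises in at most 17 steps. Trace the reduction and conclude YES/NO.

  start: add(add(mul(SSZ, SSZ), add(S^4(Z), Z)), Z)
  →1  add(add(add(SSZ, mul(SZ, SSZ)), add(S^4(Z), Z)), Z)
  →2  add(add(S(add(SZ, mul(SZ, SSZ))), add(S^4(Z), Z)), Z)
  →3  add(S(add(add(SZ, mul(SZ, SSZ)), add(S^4(Z), Z))), Z)
  →4  S(add(add(add(SZ, mul(SZ, SSZ)), add(S^4(Z), Z)), Z))
  →5  S(add(add(S(add(Z, mul(SZ, SSZ))), add(S^4(Z), Z)), Z))
  →6  S(add(S(add(add(Z, mul(SZ, SSZ)), add(S^4(Z), Z))), Z))
  →7  S(S(add(add(add(Z, mul(SZ, SSZ)), add(S^4(Z), Z)), Z)))
  →8  S(S(add(add(mul(SZ, SSZ), add(S^4(Z), Z)), Z)))
  →9  S(S(add(add(add(SSZ, mul(Z, SSZ)), add(S^4(Z), Z)), Z)))
  →10  S(S(add(add(S(add(SZ, mul(Z, SSZ))), add(S^4(Z), Z)), Z)))
  →11  S(S(add(S(add(add(SZ, mul(Z, SSZ)), add(S^4(Z), Z))), Z)))
  →12  S(S(S(add(add(add(SZ, mul(Z, SSZ)), add(S^4(Z), Z)), Z))))
  →13  S(S(S(add(add(S(add(Z, mul(Z, SSZ))), add(S^4(Z), Z)), Z))))
  →14  S(S(S(add(S(add(add(Z, mul(Z, SSZ)), add(S^4(Z), Z))), Z))))
  →15  S(S(S(S(add(add(add(Z, mul(Z, SSZ)), add(S^4(Z), Z)), Z)))))
  →16  S(S(S(S(add(add(mul(Z, SSZ), add(S^4(Z), Z)), Z)))))
  →17  S(S(S(S(add(add(Z, add(S^4(Z), Z)), Z)))))

Answer: NO — after 17 steps the term is S(S(S(S(add(add(Z, add(S^4(Z), Z)), Z))))), not yet normal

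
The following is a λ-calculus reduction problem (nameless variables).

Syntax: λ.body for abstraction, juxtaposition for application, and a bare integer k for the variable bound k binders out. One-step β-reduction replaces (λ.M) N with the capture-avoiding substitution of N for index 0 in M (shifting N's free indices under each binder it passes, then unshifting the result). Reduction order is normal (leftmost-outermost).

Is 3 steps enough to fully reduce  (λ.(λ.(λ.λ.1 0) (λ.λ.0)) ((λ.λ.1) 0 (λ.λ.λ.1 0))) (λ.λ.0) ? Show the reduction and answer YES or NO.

  start: (λ.(λ.(λ.λ.1 0) (λ.λ.0)) ((λ.λ.1) 0 (λ.λ.λ.1 0))) (λ.λ.0)
  step 1: (λ.(λ.λ.1 0) (λ.λ.0)) ((λ.λ.1) (λ.λ.0) (λ.λ.λ.1 0))
  step 2: (λ.λ.1 0) (λ.λ.0)
  step 3: λ.(λ.λ.0) 0

Answer: NO — after 3 steps the term is λ.(λ.λ.0) 0, not yet normal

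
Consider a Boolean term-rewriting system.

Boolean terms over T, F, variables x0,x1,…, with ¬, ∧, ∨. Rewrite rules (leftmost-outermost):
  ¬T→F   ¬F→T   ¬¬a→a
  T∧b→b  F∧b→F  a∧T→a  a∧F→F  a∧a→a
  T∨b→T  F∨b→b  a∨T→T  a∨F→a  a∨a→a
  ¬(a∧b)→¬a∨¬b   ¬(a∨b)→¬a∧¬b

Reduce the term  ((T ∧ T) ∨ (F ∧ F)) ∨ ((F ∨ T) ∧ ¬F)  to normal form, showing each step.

  start: ((T ∧ T) ∨ (F ∧ F)) ∨ ((F ∨ T) ∧ ¬F)
  →1  (T ∨ (F ∧ F)) ∨ ((F ∨ T) ∧ ¬F)
  →2  T ∨ ((F ∨ T) ∧ ¬F)
  →3  T

Answer: normal form = T  (in 3 steps)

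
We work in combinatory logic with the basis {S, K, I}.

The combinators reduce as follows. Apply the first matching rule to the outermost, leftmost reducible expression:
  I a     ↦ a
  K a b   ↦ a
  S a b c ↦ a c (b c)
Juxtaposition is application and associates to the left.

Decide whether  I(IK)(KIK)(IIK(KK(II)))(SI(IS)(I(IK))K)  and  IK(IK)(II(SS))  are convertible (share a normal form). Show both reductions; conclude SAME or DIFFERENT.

Answer: DIFFERENT — A ⇓ SK, B ⇓ K

Working:
Term A:
  start: I(IK)(KIK)(IIK(KK(II)))(SI(IS)(I(IK))K)
  step 1: IK(KIK)(IIK(KK(II)))(SI(IS)(I(IK))K)
  step 2: K(KIK)(IIK(KK(II)))(SI(IS)(I(IK))K)
  step 3: KIK(SI(IS)(I(IK))K)
  step 4: I(SI(IS)(I(IK))K)
  step 5: SI(IS)(I(IK))K
  step 6: I(I(IK))(IS(I(IK)))K
  step 7: I(IK)(IS(I(IK)))K
  step 8: IK(IS(I(IK)))K
  step 9: K(IS(I(IK)))K
  step 10: IS(I(IK))
  step 11: S(I(IK))
  step 12: S(IK)
  step 13: SK

Term B:
  start: IK(IK)(II(SS))
  step 1: K(IK)(II(SS))
  step 2: IK
  step 3: K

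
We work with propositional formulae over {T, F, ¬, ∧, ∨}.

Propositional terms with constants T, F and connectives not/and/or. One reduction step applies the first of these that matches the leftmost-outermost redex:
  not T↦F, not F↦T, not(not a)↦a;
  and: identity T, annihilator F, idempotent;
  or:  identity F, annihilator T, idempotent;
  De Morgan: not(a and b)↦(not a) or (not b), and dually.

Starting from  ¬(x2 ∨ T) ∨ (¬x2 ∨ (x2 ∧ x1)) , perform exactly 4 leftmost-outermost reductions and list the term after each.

Answer: after 4 steps: ¬x2 ∨ (x2 ∧ x1)

Working:
  start: ¬(x2 ∨ T) ∨ (¬x2 ∨ (x2 ∧ x1))
  →1  (¬x2 ∧ ¬T) ∨ (¬x2 ∨ (x2 ∧ x1))
  →2  (¬x2 ∧ F) ∨ (¬x2 ∨ (x2 ∧ x1))
  →3  F ∨ (¬x2 ∨ (x2 ∧ x1))
  →4  ¬x2 ∨ (x2 ∧ x1)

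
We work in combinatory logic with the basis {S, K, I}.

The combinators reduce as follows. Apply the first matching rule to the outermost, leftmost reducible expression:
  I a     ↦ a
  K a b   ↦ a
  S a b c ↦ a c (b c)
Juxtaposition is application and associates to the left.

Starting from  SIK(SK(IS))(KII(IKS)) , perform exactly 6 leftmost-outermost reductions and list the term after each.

Answer: after 6 steps: SKS

Reduction:
  start: SIK(SK(IS))(KII(IKS))
  →1  I(SK(IS))(K(SK(IS)))(KII(IKS))
  →2  SK(IS)(K(SK(IS)))(KII(IKS))
  →3  K(K(SK(IS)))(IS(K(SK(IS))))(KII(IKS))
  →4  K(SK(IS))(KII(IKS))
  →5  SK(IS)
  →6  SKS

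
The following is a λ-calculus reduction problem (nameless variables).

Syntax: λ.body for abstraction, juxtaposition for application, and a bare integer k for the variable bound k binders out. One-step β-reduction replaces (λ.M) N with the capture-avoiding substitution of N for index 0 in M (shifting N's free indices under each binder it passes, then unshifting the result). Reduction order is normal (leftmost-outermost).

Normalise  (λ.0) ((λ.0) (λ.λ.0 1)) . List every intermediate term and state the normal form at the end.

  start: (λ.0) ((λ.0) (λ.λ.0 1))
  step 1: (λ.0) (λ.λ.0 1)
  step 2: λ.λ.0 1

Answer: normal form = λ.λ.0 1  (in 2 steps)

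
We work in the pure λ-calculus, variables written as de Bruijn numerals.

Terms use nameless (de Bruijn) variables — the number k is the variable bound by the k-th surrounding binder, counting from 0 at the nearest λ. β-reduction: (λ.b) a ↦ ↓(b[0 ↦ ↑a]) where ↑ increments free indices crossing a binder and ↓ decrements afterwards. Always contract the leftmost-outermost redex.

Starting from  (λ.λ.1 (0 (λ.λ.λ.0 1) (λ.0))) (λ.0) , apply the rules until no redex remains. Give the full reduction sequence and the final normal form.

  start: (λ.λ.1 (0 (λ.λ.λ.0 1) (λ.0))) (λ.0)
  step 1: λ.(λ.0) (0 (λ.λ.λ.0 1) (λ.0))
  step 2: λ.0 (λ.λ.λ.0 1) (λ.0)

Answer: normal form = λ.0 (λ.λ.λ.0 1) (λ.0)  (in 2 steps)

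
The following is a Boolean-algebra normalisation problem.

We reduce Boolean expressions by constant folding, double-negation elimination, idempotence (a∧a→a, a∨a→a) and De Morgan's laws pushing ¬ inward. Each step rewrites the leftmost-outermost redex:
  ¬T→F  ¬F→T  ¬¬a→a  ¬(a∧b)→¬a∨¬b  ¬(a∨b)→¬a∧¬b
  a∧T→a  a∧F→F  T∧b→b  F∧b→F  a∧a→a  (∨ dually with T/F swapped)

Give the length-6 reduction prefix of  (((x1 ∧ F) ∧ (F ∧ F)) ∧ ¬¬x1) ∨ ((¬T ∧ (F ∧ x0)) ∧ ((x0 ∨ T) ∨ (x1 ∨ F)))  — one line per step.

Answer: after 6 steps: F ∧ ((x0 ∨ T) ∨ (x1 ∨ F))

Derivation:
  start: (((x1 ∧ F) ∧ (F ∧ F)) ∧ ¬¬x1) ∨ ((¬T ∧ (F ∧ x0)) ∧ ((x0 ∨ T) ∨ (x1 ∨ F)))
  →1  ((F ∧ (F ∧ F)) ∧ ¬¬x1) ∨ ((¬T ∧ (F ∧ x0)) ∧ ((x0 ∨ T) ∨ (x1 ∨ F)))
  →2  (F ∧ ¬¬x1) ∨ ((¬T ∧ (F ∧ x0)) ∧ ((x0 ∨ T) ∨ (x1 ∨ F)))
  →3  F ∨ ((¬T ∧ (F ∧ x0)) ∧ ((x0 ∨ T) ∨ (x1 ∨ F)))
  →4  (¬T ∧ (F ∧ x0)) ∧ ((x0 ∨ T) ∨ (x1 ∨ F))
  →5  (F ∧ (F ∧ x0)) ∧ ((x0 ∨ T) ∨ (x1 ∨ F))
  →6  F ∧ ((x0 ∨ T) ∨ (x1 ∨ F))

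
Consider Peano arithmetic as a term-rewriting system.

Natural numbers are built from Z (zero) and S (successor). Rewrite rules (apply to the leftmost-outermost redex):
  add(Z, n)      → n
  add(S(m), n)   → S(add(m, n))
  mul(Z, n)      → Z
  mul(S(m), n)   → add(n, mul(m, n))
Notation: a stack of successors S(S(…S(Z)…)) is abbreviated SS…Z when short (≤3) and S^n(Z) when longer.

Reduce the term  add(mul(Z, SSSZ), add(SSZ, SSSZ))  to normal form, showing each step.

Answer: normal form = S^5(Z)  (in 5 steps)

Working:
  start: add(mul(Z, SSSZ), add(SSZ, SSSZ))
  →1  add(Z, add(SSZ, SSSZ))
  →2  add(SSZ, SSSZ)
  →3  S(add(SZ, SSSZ))
  →4  S(S(add(Z, SSSZ)))
  →5  S^5(Z)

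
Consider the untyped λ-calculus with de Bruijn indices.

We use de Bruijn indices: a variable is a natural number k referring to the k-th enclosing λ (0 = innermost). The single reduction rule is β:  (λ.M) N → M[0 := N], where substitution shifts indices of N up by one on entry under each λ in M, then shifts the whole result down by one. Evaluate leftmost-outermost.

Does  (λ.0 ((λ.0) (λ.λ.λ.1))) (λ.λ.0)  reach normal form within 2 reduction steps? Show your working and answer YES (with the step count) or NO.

Answer: YES — reaches normal form λ.0 in 2 ≤ 2 steps

Reduction:
  start: (λ.0 ((λ.0) (λ.λ.λ.1))) (λ.λ.0)
  [1] (λ.λ.0) ((λ.0) (λ.λ.λ.1))
  [2] λ.0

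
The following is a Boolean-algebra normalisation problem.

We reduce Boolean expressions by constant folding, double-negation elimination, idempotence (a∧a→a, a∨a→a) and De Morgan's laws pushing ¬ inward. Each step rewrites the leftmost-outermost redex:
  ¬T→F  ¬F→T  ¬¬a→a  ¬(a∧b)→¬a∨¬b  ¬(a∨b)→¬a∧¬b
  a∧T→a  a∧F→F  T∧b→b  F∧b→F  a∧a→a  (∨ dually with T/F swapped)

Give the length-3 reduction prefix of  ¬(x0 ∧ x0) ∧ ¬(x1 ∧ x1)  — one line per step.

  start: ¬(x0 ∧ x0) ∧ ¬(x1 ∧ x1)
  step 1: (¬x0 ∨ ¬x0) ∧ ¬(x1 ∧ x1)
  step 2: ¬x0 ∧ ¬(x1 ∧ x1)
  step 3: ¬x0 ∧ (¬x1 ∨ ¬x1)

Answer: after 3 steps: ¬x0 ∧ (¬x1 ∨ ¬x1)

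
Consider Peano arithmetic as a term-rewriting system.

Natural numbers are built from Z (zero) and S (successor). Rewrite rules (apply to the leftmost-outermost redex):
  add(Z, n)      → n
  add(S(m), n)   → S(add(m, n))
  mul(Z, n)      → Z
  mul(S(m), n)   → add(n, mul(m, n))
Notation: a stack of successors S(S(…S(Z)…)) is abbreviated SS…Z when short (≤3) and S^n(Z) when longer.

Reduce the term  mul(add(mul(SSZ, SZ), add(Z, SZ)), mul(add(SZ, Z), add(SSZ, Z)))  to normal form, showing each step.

Answer: normal form = S^6(Z)  (in 54 steps)

Working:
  start: mul(add(mul(SSZ, SZ), add(Z, SZ)), mul(add(SZ, Z), add(SSZ, Z)))
  [1] mul(add(add(SZ, mul(SZ, SZ)), add(Z, SZ)), mul(add(SZ, Z), add(SSZ, Z)))
  [2] mul(add(S(add(Z, mul(SZ, SZ))), add(Z, SZ)), mul(add(SZ, Z), add(SSZ, Z)))
  [3] mul(S(add(add(Z, mul(SZ, SZ)), add(Z, SZ))), mul(add(SZ, Z), add(SSZ, Z)))
  [4] add(mul(add(SZ, Z), add(SSZ, Z)), mul(add(add(Z, mul(SZ, SZ)), add(Z, SZ)), mul(add(SZ, Z), add(SSZ, Z))))
  [5] add(mul(S(add(Z, Z)), add(SSZ, Z)), mul(add(add(Z, mul(SZ, SZ)), add(Z, SZ)), mul(add(SZ, Z), add(SSZ, Z))))
  [6] add(add(add(SSZ, Z), mul(add(Z, Z), add(SSZ, Z))), mul(add(add(Z, mul(SZ, SZ)), add(Z, SZ)), mul(add(SZ, Z), add(SSZ, Z))))
  [7] add(add(S(add(SZ, Z)), mul(add(Z, Z), add(SSZ, Z))), mul(add(add(Z, mul(SZ, SZ)), add(Z, SZ)), mul(add(SZ, Z), add(SSZ, Z))))
  [8] add(S(add(add(SZ, Z), mul(add(Z, Z), add(SSZ, Z)))), mul(add(add(Z, mul(SZ, SZ)), add(Z, SZ)), mul(add(SZ, Z), add(SSZ, Z))))
  [9] S(add(add(add(SZ, Z), mul(add(Z, Z), add(SSZ, Z))), mul(add(add(Z, mul(SZ, SZ)), add(Z, SZ)), mul(add(SZ, Z), add(SSZ, Z)))))
  [10] S(add(add(S(add(Z, Z)), mul(add(Z, Z), add(SSZ, Z))), mul(add(add(Z, mul(SZ, SZ)), add(Z, SZ)), mul(add(SZ, Z), add(SSZ, Z)))))
  [11] S(add(S(add(add(Z, Z), mul(add(Z, Z), add(SSZ, Z)))), mul(add(add(Z, mul(SZ, SZ)), add(Z, SZ)), mul(add(SZ, Z), add(SSZ, Z)))))
  [12] S(S(add(add(add(Z, Z), mul(add(Z, Z), add(SSZ, Z))), mul(add(add(Z, mul(SZ, SZ)), add(Z, SZ)), mul(add(SZ, Z), add(SSZ, Z))))))
  [13] S(S(add(add(Z, mul(add(Z, Z), add(SSZ, Z))), mul(add(add(Z, mul(SZ, SZ)), add(Z, SZ)), mul(add(SZ, Z), add(SSZ, Z))))))
  [14] S(S(add(mul(add(Z, Z), add(SSZ, Z)), mul(add(add(Z, mul(SZ, SZ)), add(Z, SZ)), mul(add(SZ, Z), add(SSZ, Z))))))
  [15] S(S(add(mul(Z, add(SSZ, Z)), mul(add(add(Z, mul(SZ, SZ)), add(Z, SZ)), mul(add(SZ, Z), add(SSZ, Z))))))
  [16] S(S(add(Z, mul(add(add(Z, mul(SZ, SZ)), add(Z, SZ)), mul(add(SZ, Z), add(SSZ, Z))))))
  [17] S(S(mul(add(add(Z, mul(SZ, SZ)), add(Z, SZ)), mul(add(SZ, Z), add(SSZ, Z)))))
  [18] S(S(mul(add(mul(SZ, SZ), add(Z, SZ)), mul(add(SZ, Z), add(SSZ, Z)))))
  [19] S(S(mul(add(add(SZ, mul(Z, SZ)), add(Z, SZ)), mul(add(SZ, Z), add(SSZ, Z)))))
  [20] S(S(mul(add(S(add(Z, mul(Z, SZ))), add(Z, SZ)), mul(add(SZ, Z), add(SSZ, Z)))))
  [21] S(S(mul(S(add(add(Z, mul(Z, SZ)), add(Z, SZ))), mul(add(SZ, Z), add(SSZ, Z)))))
  [22] S(S(add(mul(add(SZ, Z), add(SSZ, Z)), mul(add(add(Z, mul(Z, SZ)), add(Z, SZ)), mul(add(SZ, Z), add(SSZ, Z))))))
  [23] S(S(add(mul(S(add(Z, Z)), add(SSZ, Z)), mul(add(add(Z, mul(Z, SZ)), add(Z, SZ)), mul(add(SZ, Z), add(SSZ, Z))))))
  [24] S(S(add(add(add(SSZ, Z), mul(add(Z, Z), add(SSZ, Z))), mul(add(add(Z, mul(Z, SZ)), add(Z, SZ)), mul(add(SZ, Z), add(SSZ, Z))))))
  [25] S(S(add(add(S(add(SZ, Z)), mul(add(Z, Z), add(SSZ, Z))), mul(add(add(Z, mul(Z, SZ)), add(Z, SZ)), mul(add(SZ, Z), add(SSZ, Z))))))
  [26] S(S(add(S(add(add(SZ, Z), mul(add(Z, Z), add(SSZ, Z)))), mul(add(add(Z, mul(Z, SZ)), add(Z, SZ)), mul(add(SZ, Z), add(SSZ, Z))))))
  [27] S(S(S(add(add(add(SZ, Z), mul(add(Z, Z), add(SSZ, Z))), mul(add(add(Z, mul(Z, SZ)), add(Z, SZ)), mul(add(SZ, Z), add(SSZ, Z)))))))
  [28] S(S(S(add(add(S(add(Z, Z)), mul(add(Z, Z), add(SSZ, Z))), mul(add(add(Z, mul(Z, SZ)), add(Z, SZ)), mul(add(SZ, Z), add(SSZ, Z)))))))
  [29] S(S(S(add(S(add(add(Z, Z), mul(add(Z, Z), add(SSZ, Z)))), mul(add(add(Z, mul(Z, SZ)), add(Z, SZ)), mul(add(SZ, Z), add(SSZ, Z)))))))
  [30] S(S(S(S(add(add(add(Z, Z), mul(add(Z, Z), add(SSZ, Z))), mul(add(add(Z, mul(Z, SZ)), add(Z, SZ)), mul(add(SZ, Z), add(SSZ, Z))))))))
  [31] S(S(S(S(add(add(Z, mul(add(Z, Z), add(SSZ, Z))), mul(add(add(Z, mul(Z, SZ)), add(Z, SZ)), mul(add(SZ, Z), add(SSZ, Z))))))))
  [32] S(S(S(S(add(mul(add(Z, Z), add(SSZ, Z)), mul(add(add(Z, mul(Z, SZ)), add(Z, SZ)), mul(add(SZ, Z), add(SSZ, Z))))))))
  [33] S(S(S(S(add(mul(Z, add(SSZ, Z)), mul(add(add(Z, mul(Z, SZ)), add(Z, SZ)), mul(add(SZ, Z), add(SSZ, Z))))))))
  [34] S(S(S(S(add(Z, mul(add(add(Z, mul(Z, SZ)), add(Z, SZ)), mul(add(SZ, Z), add(SSZ, Z))))))))
  [35] S(S(S(S(mul(add(add(Z, mul(Z, SZ)), add(Z, SZ)), mul(add(SZ, Z), add(SSZ, Z)))))))
  [36] S(S(S(S(mul(add(mul(Z, SZ), add(Z, SZ)), mul(add(SZ, Z), add(SSZ, Z)))))))
  [37] S(S(S(S(mul(add(Z, add(Z, SZ)), mul(add(SZ, Z), add(SSZ, Z)))))))
  [38] S(S(S(S(mul(add(Z, SZ), mul(add(SZ, Z), add(SSZ, Z)))))))
  [39] S(S(S(S(mul(SZ, mul(add(SZ, Z), add(SSZ, Z)))))))
  [40] S(S(S(S(add(mul(add(SZ, Z), add(SSZ, Z)), mul(Z, mul(add(SZ, Z), add(SSZ, Z))))))))
  [41] S(S(S(S(add(mul(S(add(Z, Z)), add(SSZ, Z)), mul(Z, mul(add(SZ, Z), add(SSZ, Z))))))))
  [42] S(S(S(S(add(add(add(SSZ, Z), mul(add(Z, Z), add(SSZ, Z))), mul(Z, mul(add(SZ, Z), add(SSZ, Z))))))))
  [43] S(S(S(S(add(add(S(add(SZ, Z)), mul(add(Z, Z), add(SSZ, Z))), mul(Z, mul(add(SZ, Z), add(SSZ, Z))))))))
  [44] S(S(S(S(add(S(add(add(SZ, Z), mul(add(Z, Z), add(SSZ, Z)))), mul(Z, mul(add(SZ, Z), add(SSZ, Z))))))))
  [45] S(S(S(S(S(add(add(add(SZ, Z), mul(add(Z, Z), add(SSZ, Z))), mul(Z, mul(add(SZ, Z), add(SSZ, Z)))))))))
  [46] S(S(S(S(S(add(add(S(add(Z, Z)), mul(add(Z, Z), add(SSZ, Z))), mul(Z, mul(add(SZ, Z), add(SSZ, Z)))))))))
  [47] S(S(S(S(S(add(S(add(add(Z, Z), mul(add(Z, Z), add(SSZ, Z)))), mul(Z, mul(add(SZ, Z), add(SSZ, Z)))))))))
  [48] S(S(S(S(S(S(add(add(add(Z, Z), mul(add(Z, Z), add(SSZ, Z))), mul(Z, mul(add(SZ, Z), add(SSZ, Z))))))))))
  [49] S(S(S(S(S(S(add(add(Z, mul(add(Z, Z), add(SSZ, Z))), mul(Z, mul(add(SZ, Z), add(SSZ, Z))))))))))
  [50] S(S(S(S(S(S(add(mul(add(Z, Z), add(SSZ, Z)), mul(Z, mul(add(SZ, Z), add(SSZ, Z))))))))))
  [51] S(S(S(S(S(S(add(mul(Z, add(SSZ, Z)), mul(Z, mul(add(SZ, Z), add(SSZ, Z))))))))))
  [52] S(S(S(S(S(S(add(Z, mul(Z, mul(add(SZ, Z), add(SSZ, Z))))))))))
  [53] S(S(S(S(S(S(mul(Z, mul(add(SZ, Z), add(SSZ, Z)))))))))
  [54] S^6(Z)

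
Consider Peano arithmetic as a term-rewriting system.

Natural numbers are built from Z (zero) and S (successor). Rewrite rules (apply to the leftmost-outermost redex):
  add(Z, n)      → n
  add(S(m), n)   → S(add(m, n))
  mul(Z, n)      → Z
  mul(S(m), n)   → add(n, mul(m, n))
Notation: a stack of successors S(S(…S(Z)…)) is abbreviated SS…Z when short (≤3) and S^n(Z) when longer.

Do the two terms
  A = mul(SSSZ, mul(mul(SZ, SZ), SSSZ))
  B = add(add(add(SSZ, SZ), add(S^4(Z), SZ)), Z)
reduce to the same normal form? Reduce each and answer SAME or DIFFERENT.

Answer: DIFFERENT — A ⇓ S^9(Z), B ⇓ S^8(Z)

Derivation:
Term A:
  start: mul(SSSZ, mul(mul(SZ, SZ), SSSZ))
  step 1: add(mul(mul(SZ, SZ), SSSZ), mul(SSZ, mul(mul(SZ, SZ), SSSZ)))
  step 2: add(mul(add(SZ, mul(Z, SZ)), SSSZ), mul(SSZ, mul(mul(SZ, SZ), SSSZ)))
  step 3: add(mul(S(add(Z, mul(Z, SZ))), SSSZ), mul(SSZ, mul(mul(SZ, SZ), SSSZ)))
  step 4: add(add(SSSZ, mul(add(Z, mul(Z, SZ)), SSSZ)), mul(SSZ, mul(mul(SZ, SZ), SSSZ)))
  step 5: add(S(add(SSZ, mul(add(Z, mul(Z, SZ)), SSSZ))), mul(SSZ, mul(mul(SZ, SZ), SSSZ)))
  step 6: S(add(add(SSZ, mul(add(Z, mul(Z, SZ)), SSSZ)), mul(SSZ, mul(mul(SZ, SZ), SSSZ))))
  step 7: S(add(S(add(SZ, mul(add(Z, mul(Z, SZ)), SSSZ))), mul(SSZ, mul(mul(SZ, SZ), SSSZ))))
  step 8: S(S(add(add(SZ, mul(add(Z, mul(Z, SZ)), SSSZ)), mul(SSZ, mul(mul(SZ, SZ), SSSZ)))))
  step 9: S(S(add(S(add(Z, mul(add(Z, mul(Z, SZ)), SSSZ))), mul(SSZ, mul(mul(SZ, SZ), SSSZ)))))
  step 10: S(S(S(add(add(Z, mul(add(Z, mul(Z, SZ)), SSSZ)), mul(SSZ, mul(mul(SZ, SZ), SSSZ))))))
  step 11: S(S(S(add(mul(add(Z, mul(Z, SZ)), SSSZ), mul(SSZ, mul(mul(SZ, SZ), SSSZ))))))
  step 12: S(S(S(add(mul(mul(Z, SZ), SSSZ), mul(SSZ, mul(mul(SZ, SZ), SSSZ))))))
  step 13: S(S(S(add(mul(Z, SSSZ), mul(SSZ, mul(mul(SZ, SZ), SSSZ))))))
  step 14: S(S(S(add(Z, mul(SSZ, mul(mul(SZ, SZ), SSSZ))))))
  step 15: S(S(S(mul(SSZ, mul(mul(SZ, SZ), SSSZ)))))
  step 16: S(S(S(add(mul(mul(SZ, SZ), SSSZ), mul(SZ, mul(mul(SZ, SZ), SSSZ))))))
  step 17: S(S(S(add(mul(add(SZ, mul(Z, SZ)), SSSZ), mul(SZ, mul(mul(SZ, SZ), SSSZ))))))
  step 18: S(S(S(add(mul(S(add(Z, mul(Z, SZ))), SSSZ), mul(SZ, mul(mul(SZ, SZ), SSSZ))))))
  step 19: S(S(S(add(add(SSSZ, mul(add(Z, mul(Z, SZ)), SSSZ)), mul(SZ, mul(mul(SZ, SZ), SSSZ))))))
  step 20: S(S(S(add(S(add(SSZ, mul(add(Z, mul(Z, SZ)), SSSZ))), mul(SZ, mul(mul(SZ, SZ), SSSZ))))))
  step 21: S(S(S(S(add(add(SSZ, mul(add(Z, mul(Z, SZ)), SSSZ)), mul(SZ, mul(mul(SZ, SZ), SSSZ)))))))
  step 22: S(S(S(S(add(S(add(SZ, mul(add(Z, mul(Z, SZ)), SSSZ))), mul(SZ, mul(mul(SZ, SZ), SSSZ)))))))
  step 23: S(S(S(S(S(add(add(SZ, mul(add(Z, mul(Z, SZ)), SSSZ)), mul(SZ, mul(mul(SZ, SZ), SSSZ))))))))
  step 24: S(S(S(S(S(add(S(add(Z, mul(add(Z, mul(Z, SZ)), SSSZ))), mul(SZ, mul(mul(SZ, SZ), SSSZ))))))))
  step 25: S(S(S(S(S(S(add(add(Z, mul(add(Z, mul(Z, SZ)), SSSZ)), mul(SZ, mul(mul(SZ, SZ), SSSZ)))))))))
  step 26: S(S(S(S(S(S(add(mul(add(Z, mul(Z, SZ)), SSSZ), mul(SZ, mul(mul(SZ, SZ), SSSZ)))))))))
  step 27: S(S(S(S(S(S(add(mul(mul(Z, SZ), SSSZ), mul(SZ, mul(mul(SZ, SZ), SSSZ)))))))))
  step 28: S(S(S(S(S(S(add(mul(Z, SSSZ), mul(SZ, mul(mul(SZ, SZ), SSSZ)))))))))
  step 29: S(S(S(S(S(S(add(Z, mul(SZ, mul(mul(SZ, SZ), SSSZ)))))))))
  step 30: S(S(S(S(S(S(mul(SZ, mul(mul(SZ, SZ), SSSZ))))))))
  step 31: S(S(S(S(S(S(add(mul(mul(SZ, SZ), SSSZ), mul(Z, mul(mul(SZ, SZ), SSSZ)))))))))
  step 32: S(S(S(S(S(S(add(mul(add(SZ, mul(Z, SZ)), SSSZ), mul(Z, mul(mul(SZ, SZ), SSSZ)))))))))
  step 33: S(S(S(S(S(S(add(mul(S(add(Z, mul(Z, SZ))), SSSZ), mul(Z, mul(mul(SZ, SZ), SSSZ)))))))))
  step 34: S(S(S(S(S(S(add(add(SSSZ, mul(add(Z, mul(Z, SZ)), SSSZ)), mul(Z, mul(mul(SZ, SZ), SSSZ)))))))))
  step 35: S(S(S(S(S(S(add(S(add(SSZ, mul(add(Z, mul(Z, SZ)), SSSZ))), mul(Z, mul(mul(SZ, SZ), SSSZ)))))))))
  step 36: S(S(S(S(S(S(S(add(add(SSZ, mul(add(Z, mul(Z, SZ)), SSSZ)), mul(Z, mul(mul(SZ, SZ), SSSZ))))))))))
  step 37: S(S(S(S(S(S(S(add(S(add(SZ, mul(add(Z, mul(Z, SZ)), SSSZ))), mul(Z, mul(mul(SZ, SZ), SSSZ))))))))))
  step 38: S(S(S(S(S(S(S(S(add(add(SZ, mul(add(Z, mul(Z, SZ)), SSSZ)), mul(Z, mul(mul(SZ, SZ), SSSZ)))))))))))
  step 39: S(S(S(S(S(S(S(S(add(S(add(Z, mul(add(Z, mul(Z, SZ)), SSSZ))), mul(Z, mul(mul(SZ, SZ), SSSZ)))))))))))
  step 40: S(S(S(S(S(S(S(S(S(add(add(Z, mul(add(Z, mul(Z, SZ)), SSSZ)), mul(Z, mul(mul(SZ, SZ), SSSZ))))))))))))
  step 41: S(S(S(S(S(S(S(S(S(add(mul(add(Z, mul(Z, SZ)), SSSZ), mul(Z, mul(mul(SZ, SZ), SSSZ))))))))))))
  step 42: S(S(S(S(S(S(S(S(S(add(mul(mul(Z, SZ), SSSZ), mul(Z, mul(mul(SZ, SZ), SSSZ))))))))))))
  step 43: S(S(S(S(S(S(S(S(S(add(mul(Z, SSSZ), mul(Z, mul(mul(SZ, SZ), SSSZ))))))))))))
  step 44: S(S(S(S(S(S(S(S(S(add(Z, mul(Z, mul(mul(SZ, SZ), SSSZ))))))))))))
  step 45: S(S(S(S(S(S(S(S(S(mul(Z, mul(mul(SZ, SZ), SSSZ)))))))))))
  step 46: S^9(Z)

Term B:
  start: add(add(add(SSZ, SZ), add(S^4(Z), SZ)), Z)
  step 1: add(add(S(add(SZ, SZ)), add(S^4(Z), SZ)), Z)
  step 2: add(S(add(add(SZ, SZ), add(S^4(Z), SZ))), Z)
  step 3: S(add(add(add(SZ, SZ), add(S^4(Z), SZ)), Z))
  step 4: S(add(add(S(add(Z, SZ)), add(S^4(Z), SZ)), Z))
  step 5: S(add(S(add(add(Z, SZ), add(S^4(Z), SZ))), Z))
  step 6: S(S(add(add(add(Z, SZ), add(S^4(Z), SZ)), Z)))
  step 7: S(S(add(add(SZ, add(S^4(Z), SZ)), Z)))
  step 8: S(S(add(S(add(Z, add(S^4(Z), SZ))), Z)))
  step 9: S(S(S(add(add(Z, add(S^4(Z), SZ)), Z))))
  step 10: S(S(S(add(add(S^4(Z), SZ), Z))))
  step 11: S(S(S(add(S(add(SSSZ, SZ)), Z))))
  step 12: S(S(S(S(add(add(SSSZ, SZ), Z)))))
  step 13: S(S(S(S(add(S(add(SSZ, SZ)), Z)))))
  step 14: S(S(S(S(S(add(add(SSZ, SZ), Z))))))
  step 15: S(S(S(S(S(add(S(add(SZ, SZ)), Z))))))
  step 16: S(S(S(S(S(S(add(add(SZ, SZ), Z)))))))
  step 17: S(S(S(S(S(S(add(S(add(Z, SZ)), Z)))))))
  step 18: S(S(S(S(S(S(S(add(add(Z, SZ), Z))))))))
  step 19: S(S(S(S(S(S(S(add(SZ, Z))))))))
  step 20: S(S(S(S(S(S(S(S(add(Z, Z)))))))))
  step 21: S^8(Z)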